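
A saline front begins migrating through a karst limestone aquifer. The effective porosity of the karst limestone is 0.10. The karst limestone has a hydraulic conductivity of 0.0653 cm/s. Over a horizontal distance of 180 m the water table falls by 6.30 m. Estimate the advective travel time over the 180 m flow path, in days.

Convert K: 0.0653 cm/s × 864 = 56.42 m/day.
Hydraulic gradient i = Δh / L = 6.30 / 180 = 0.03500.
Darcy flux q = K · i = 56.42 × 0.03500 = 1.975 m/day.
Seepage velocity v = q / n_e = 1.975 / 0.10 = 19.75 m/day.
Travel time t = L / v = 180 / 19.75 = 9.115 days.

9.12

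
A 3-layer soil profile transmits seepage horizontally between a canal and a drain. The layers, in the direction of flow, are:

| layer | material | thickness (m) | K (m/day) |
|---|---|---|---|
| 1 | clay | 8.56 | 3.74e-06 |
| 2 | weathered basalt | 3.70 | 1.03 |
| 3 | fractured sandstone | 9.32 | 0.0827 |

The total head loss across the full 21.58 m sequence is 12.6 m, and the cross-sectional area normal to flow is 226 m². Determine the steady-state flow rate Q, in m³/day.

Flow is perpendicular to layering, so the layers act in series and the equivalent K is the thickness-weighted harmonic mean.
Total thickness L = 8.56 + 3.70 + 9.32 = 21.58 m.
Σ(b_i/K_i) = 8.56/3.74e-06 + 3.70/1.03 + 9.32/0.0827 = 2.289e+06 d.
K_eq = L / Σ(b_i/K_i) = 21.58 / 2.289e+06 = 9.428e-06 m/day.
Q = K_eq · A · (Δh/L) = 9.428e-06 × 226 × (12.6/21.58) = 0.001244 m³/day.

0.00124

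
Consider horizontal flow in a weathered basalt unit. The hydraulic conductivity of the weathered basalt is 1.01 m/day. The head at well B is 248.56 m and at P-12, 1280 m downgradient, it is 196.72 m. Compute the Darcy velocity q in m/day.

0.0409

Hydraulic gradient i = (248.56 − 196.72) / 1280 = 51.84 / 1280 = 0.04050.
Specific discharge q = K · i = 1.010 × 0.04050 = 0.04091 m/day.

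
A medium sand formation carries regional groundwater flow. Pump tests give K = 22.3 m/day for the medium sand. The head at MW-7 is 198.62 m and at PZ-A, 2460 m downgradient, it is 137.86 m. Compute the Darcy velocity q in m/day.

0.551

Hydraulic gradient i = (198.62 − 137.86) / 2460 = 60.76 / 2460 = 0.02470.
Specific discharge q = K · i = 22.30 × 0.02470 = 0.5508 m/day.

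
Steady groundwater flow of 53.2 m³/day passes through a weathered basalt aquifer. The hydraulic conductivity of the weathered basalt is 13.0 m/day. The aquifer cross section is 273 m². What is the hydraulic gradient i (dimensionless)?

0.0150

From Q = K·A·i, i = Q / (K·A) = 53.2 / (13.00 × 273.0) = 0.01499.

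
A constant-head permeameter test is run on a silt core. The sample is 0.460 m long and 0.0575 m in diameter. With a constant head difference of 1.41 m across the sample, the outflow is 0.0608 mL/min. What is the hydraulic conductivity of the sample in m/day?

Cross-sectional area A = π·(d/2)² = π × (0.0575/2)² = 0.002597 m².
Convert discharge: 0.0608 mL/min = 1.013e-09 m³/s.
Darcy's law rearranged: K = Q·L / (A·Δh) = 1.013e-09 × 0.460 / (0.002597 × 1.41) = 1.273e-07 m/s = 0.01100 m/day.

0.0110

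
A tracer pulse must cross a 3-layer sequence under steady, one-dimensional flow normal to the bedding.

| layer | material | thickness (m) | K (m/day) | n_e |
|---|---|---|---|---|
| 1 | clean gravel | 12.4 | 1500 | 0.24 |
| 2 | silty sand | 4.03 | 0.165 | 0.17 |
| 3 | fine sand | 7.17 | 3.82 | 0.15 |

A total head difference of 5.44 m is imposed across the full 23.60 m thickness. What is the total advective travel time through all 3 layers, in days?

22.9

With flow normal to the layers, continuity requires the same specific discharge q through every layer.
Σ(b_i/K_i) = 12.4/1500 + 4.03/0.165 + 7.17/3.82 = 26.31 d.
q = Δh / Σ(b_i/K_i) = 5.44 / 26.31 = 0.2068 m/day.
In each layer the seepage velocity is v_i = q/n_i, so the layer transit time is t_i = b_i·n_i / q:
  layer 1 (clean gravel): t_1 = 12.4 × 0.24 / 0.2068 = 14.39 d
  layer 2 (silty sand): t_2 = 4.03 × 0.17 / 0.2068 = 3.313 d
  layer 3 (fine sand): t_3 = 7.17 × 0.15 / 0.2068 = 5.201 d
Total t = Σ t_i = 22.91 days.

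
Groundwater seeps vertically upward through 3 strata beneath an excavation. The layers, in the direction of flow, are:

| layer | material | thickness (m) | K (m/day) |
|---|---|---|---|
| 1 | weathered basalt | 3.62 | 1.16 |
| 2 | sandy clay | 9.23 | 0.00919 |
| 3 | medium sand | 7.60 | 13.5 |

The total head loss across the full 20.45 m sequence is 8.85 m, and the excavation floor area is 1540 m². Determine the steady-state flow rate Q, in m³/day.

Flow is perpendicular to layering, so the layers act in series and the equivalent K is the thickness-weighted harmonic mean.
Total thickness L = 3.62 + 9.23 + 7.60 = 20.45 m.
Σ(b_i/K_i) = 3.62/1.16 + 9.23/0.00919 + 7.60/13.5 = 1008 d.
K_eq = L / Σ(b_i/K_i) = 20.45 / 1008 = 0.02029 m/day.
Q = K_eq · A · (Δh/L) = 0.02029 × 1540 × (8.85/20.45) = 13.52 m³/day.

13.5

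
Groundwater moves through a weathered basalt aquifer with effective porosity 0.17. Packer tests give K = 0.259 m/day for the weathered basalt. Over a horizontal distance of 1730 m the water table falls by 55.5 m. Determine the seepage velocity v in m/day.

0.0489

Hydraulic gradient i = Δh / L = 55.5 / 1730 = 0.03208.
Darcy flux q = K · i = 0.2590 × 0.03208 = 0.008309 m/day.
Seepage velocity v = q / n_e = 0.008309 / 0.17 = 0.04888 m/day.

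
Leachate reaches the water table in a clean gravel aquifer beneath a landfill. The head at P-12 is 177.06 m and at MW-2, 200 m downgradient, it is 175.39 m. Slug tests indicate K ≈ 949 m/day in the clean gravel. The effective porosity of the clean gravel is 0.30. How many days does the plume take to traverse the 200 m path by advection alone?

Hydraulic gradient i = (177.06 − 175.39) / 200 = 1.67 / 200 = 0.008350.
Darcy flux q = K · i = 949.0 × 0.008350 = 7.924 m/day.
Seepage velocity v = q / n_e = 7.924 / 0.30 = 26.41 m/day.
Travel time t = L / v = 200 / 26.41 = 7.572 days.

7.57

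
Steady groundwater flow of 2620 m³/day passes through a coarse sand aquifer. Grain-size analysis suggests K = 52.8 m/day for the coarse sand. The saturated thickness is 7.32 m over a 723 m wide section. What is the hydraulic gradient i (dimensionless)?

Cross-sectional area A = 723 × 7.32 = 5292 m².
From Q = K·A·i, i = Q / (K·A) = 2620 / (52.80 × 5292) = 0.009376.

0.00938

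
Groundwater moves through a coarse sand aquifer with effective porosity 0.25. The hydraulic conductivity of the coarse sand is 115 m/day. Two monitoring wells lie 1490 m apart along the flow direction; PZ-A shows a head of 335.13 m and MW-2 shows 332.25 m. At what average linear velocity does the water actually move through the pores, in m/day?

Hydraulic gradient i = (335.13 − 332.25) / 1490 = 2.88 / 1490 = 0.001933.
Darcy flux q = K · i = 115.0 × 0.001933 = 0.2223 m/day.
Seepage velocity v = q / n_e = 0.2223 / 0.25 = 0.8891 m/day.

0.889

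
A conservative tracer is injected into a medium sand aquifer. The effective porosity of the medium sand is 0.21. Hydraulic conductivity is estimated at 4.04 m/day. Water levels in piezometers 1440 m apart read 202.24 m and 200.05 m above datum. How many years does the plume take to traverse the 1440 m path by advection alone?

135

Hydraulic gradient i = (202.24 − 200.05) / 1440 = 2.19 / 1440 = 0.001521.
Darcy flux q = K · i = 4.040 × 0.001521 = 0.006144 m/day.
Seepage velocity v = q / n_e = 0.006144 / 0.21 = 0.02926 m/day.
Travel time t = L / v = 1440 / 0.02926 = 49217 days = 134.7 years.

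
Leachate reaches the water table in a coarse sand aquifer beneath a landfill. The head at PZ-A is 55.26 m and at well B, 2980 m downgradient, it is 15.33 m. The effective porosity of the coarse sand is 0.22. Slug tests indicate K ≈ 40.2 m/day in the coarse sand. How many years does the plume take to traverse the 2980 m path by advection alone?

Hydraulic gradient i = (55.26 − 15.33) / 2980 = 39.93 / 2980 = 0.01340.
Darcy flux q = K · i = 40.20 × 0.01340 = 0.5387 m/day.
Seepage velocity v = q / n_e = 0.5387 / 0.22 = 2.448 m/day.
Travel time t = L / v = 2980 / 2.448 = 1217 days = 3.332 years.

3.33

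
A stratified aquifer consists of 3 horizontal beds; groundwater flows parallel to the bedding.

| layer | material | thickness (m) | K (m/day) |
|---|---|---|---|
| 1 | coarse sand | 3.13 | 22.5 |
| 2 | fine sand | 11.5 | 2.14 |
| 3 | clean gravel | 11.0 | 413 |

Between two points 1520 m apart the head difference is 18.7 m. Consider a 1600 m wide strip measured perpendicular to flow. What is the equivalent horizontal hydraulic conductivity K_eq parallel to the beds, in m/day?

181

Flow is parallel to layering, so each bed carries its own Darcy discharge and the transmissivities add.
Σ(K_i·b_i) = 22.5×3.13 + 2.14×11.5 + 413×11.0 = 4638 m²/day.
Total thickness b = 25.63 m, so K_eq = Σ(K_i·b_i)/b = 181.0 m/day.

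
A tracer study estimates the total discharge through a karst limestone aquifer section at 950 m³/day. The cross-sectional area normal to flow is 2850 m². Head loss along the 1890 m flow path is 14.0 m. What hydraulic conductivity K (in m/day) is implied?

Hydraulic gradient i = Δh / L = 14.0 / 1890 = 0.007407.
From Q = K·A·i, K = Q / (A·i) = 950 / (2850 × 0.007407) = 45.00 m/day.

45.0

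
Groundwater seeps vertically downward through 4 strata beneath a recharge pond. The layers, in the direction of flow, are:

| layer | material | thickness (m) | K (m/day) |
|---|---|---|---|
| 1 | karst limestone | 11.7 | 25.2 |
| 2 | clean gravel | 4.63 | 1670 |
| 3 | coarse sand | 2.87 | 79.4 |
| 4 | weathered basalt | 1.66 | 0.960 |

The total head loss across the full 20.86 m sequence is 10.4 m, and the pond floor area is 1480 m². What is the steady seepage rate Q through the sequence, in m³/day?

Flow is perpendicular to layering, so the layers act in series and the equivalent K is the thickness-weighted harmonic mean.
Total thickness L = 11.7 + 4.63 + 2.87 + 1.66 = 20.86 m.
Σ(b_i/K_i) = 11.7/25.2 + 4.63/1670 + 2.87/79.4 + 1.66/0.960 = 2.232 d.
K_eq = L / Σ(b_i/K_i) = 20.86 / 2.232 = 9.344 m/day.
Q = K_eq · A · (Δh/L) = 9.344 × 1480 × (10.4/20.86) = 6895 m³/day.

6890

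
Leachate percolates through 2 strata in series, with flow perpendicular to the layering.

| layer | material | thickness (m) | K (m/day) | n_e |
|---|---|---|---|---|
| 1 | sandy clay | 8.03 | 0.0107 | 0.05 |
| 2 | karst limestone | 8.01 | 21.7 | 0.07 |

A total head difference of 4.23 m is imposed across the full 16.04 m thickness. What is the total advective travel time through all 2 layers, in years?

With flow normal to the layers, continuity requires the same specific discharge q through every layer.
Σ(b_i/K_i) = 8.03/0.0107 + 8.01/21.7 = 750.8 d.
q = Δh / Σ(b_i/K_i) = 4.23 / 750.8 = 0.005634 m/day.
In each layer the seepage velocity is v_i = q/n_i, so the layer transit time is t_i = b_i·n_i / q:
  layer 1 (sandy clay): t_1 = 8.03 × 0.05 / 0.005634 = 71.27 d
  layer 2 (karst limestone): t_2 = 8.01 × 0.07 / 0.005634 = 99.53 d
Total t = Σ t_i = 170.8 days = 0.4676 years.

0.468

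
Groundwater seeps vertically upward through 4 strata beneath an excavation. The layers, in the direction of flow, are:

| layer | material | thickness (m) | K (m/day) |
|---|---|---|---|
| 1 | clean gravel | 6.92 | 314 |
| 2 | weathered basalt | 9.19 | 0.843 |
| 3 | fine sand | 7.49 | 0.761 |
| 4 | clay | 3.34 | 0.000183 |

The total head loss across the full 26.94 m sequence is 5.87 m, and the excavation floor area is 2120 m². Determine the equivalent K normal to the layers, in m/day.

0.00147

Flow is perpendicular to layering, so the layers act in series and the equivalent K is the thickness-weighted harmonic mean.
Total thickness L = 6.92 + 9.19 + 7.49 + 3.34 = 26.94 m.
Σ(b_i/K_i) = 6.92/314 + 9.19/0.843 + 7.49/0.761 + 3.34/0.000183 = 18272 d.
K_eq = L / Σ(b_i/K_i) = 26.94 / 18272 = 0.001474 m/day.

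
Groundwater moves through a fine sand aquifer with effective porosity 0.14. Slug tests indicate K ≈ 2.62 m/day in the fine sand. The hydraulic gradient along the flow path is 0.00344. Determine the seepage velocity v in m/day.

0.0644

Hydraulic gradient i = 0.00344.
Darcy flux q = K · i = 2.620 × 0.003440 = 0.009013 m/day.
Seepage velocity v = q / n_e = 0.009013 / 0.14 = 0.06438 m/day.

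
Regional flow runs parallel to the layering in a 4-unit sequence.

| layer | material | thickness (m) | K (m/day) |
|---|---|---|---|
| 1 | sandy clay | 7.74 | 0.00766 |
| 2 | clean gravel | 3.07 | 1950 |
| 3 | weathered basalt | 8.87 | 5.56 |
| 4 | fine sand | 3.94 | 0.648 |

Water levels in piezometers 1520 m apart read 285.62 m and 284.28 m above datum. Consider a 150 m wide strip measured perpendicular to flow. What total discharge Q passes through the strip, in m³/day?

799

Flow is parallel to layering, so each bed carries its own Darcy discharge and the transmissivities add.
Σ(K_i·b_i) = 0.00766×7.74 + 1950×3.07 + 5.56×8.87 + 0.648×3.94 = 6038 m²/day.
Hydraulic gradient i = (285.62 − 284.28) / 1520 = 1.34 / 1520 = 0.0008816.
Q = Σ(K_i·b_i) · W · i = 6038 × 150 × 0.0008816 = 798.5 m³/day.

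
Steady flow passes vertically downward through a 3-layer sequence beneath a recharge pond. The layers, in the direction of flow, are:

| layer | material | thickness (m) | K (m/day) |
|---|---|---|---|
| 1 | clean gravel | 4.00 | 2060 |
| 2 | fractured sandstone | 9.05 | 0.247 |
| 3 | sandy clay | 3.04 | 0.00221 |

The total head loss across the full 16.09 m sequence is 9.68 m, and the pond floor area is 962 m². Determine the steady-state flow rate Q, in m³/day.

6.59

Flow is perpendicular to layering, so the layers act in series and the equivalent K is the thickness-weighted harmonic mean.
Total thickness L = 4.00 + 9.05 + 3.04 = 16.09 m.
Σ(b_i/K_i) = 4.00/2060 + 9.05/0.247 + 3.04/0.00221 = 1412 d.
K_eq = L / Σ(b_i/K_i) = 16.09 / 1412 = 0.01139 m/day.
Q = K_eq · A · (Δh/L) = 0.01139 × 962 × (9.68/16.09) = 6.594 m³/day.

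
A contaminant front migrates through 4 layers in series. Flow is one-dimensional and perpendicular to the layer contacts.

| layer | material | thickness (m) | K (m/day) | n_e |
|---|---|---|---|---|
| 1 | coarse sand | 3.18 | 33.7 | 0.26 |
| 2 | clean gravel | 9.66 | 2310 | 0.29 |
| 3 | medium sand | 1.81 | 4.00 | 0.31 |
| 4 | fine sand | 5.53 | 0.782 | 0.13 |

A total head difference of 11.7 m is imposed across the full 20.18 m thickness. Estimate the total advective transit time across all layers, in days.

With flow normal to the layers, continuity requires the same specific discharge q through every layer.
Σ(b_i/K_i) = 3.18/33.7 + 9.66/2310 + 1.81/4.00 + 5.53/0.782 = 7.623 d.
q = Δh / Σ(b_i/K_i) = 11.7 / 7.623 = 1.535 m/day.
In each layer the seepage velocity is v_i = q/n_i, so the layer transit time is t_i = b_i·n_i / q:
  layer 1 (coarse sand): t_1 = 3.18 × 0.26 / 1.535 = 0.5387 d
  layer 2 (clean gravel): t_2 = 9.66 × 0.29 / 1.535 = 1.825 d
  layer 3 (medium sand): t_3 = 1.81 × 0.31 / 1.535 = 0.3656 d
  layer 4 (fine sand): t_4 = 5.53 × 0.13 / 1.535 = 0.4684 d
Total t = Σ t_i = 3.198 days.

3.20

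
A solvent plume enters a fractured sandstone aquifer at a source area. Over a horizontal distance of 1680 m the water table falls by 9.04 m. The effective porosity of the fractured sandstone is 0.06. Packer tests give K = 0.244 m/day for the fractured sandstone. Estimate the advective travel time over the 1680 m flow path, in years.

Hydraulic gradient i = Δh / L = 9.04 / 1680 = 0.005381.
Darcy flux q = K · i = 0.2440 × 0.005381 = 0.001313 m/day.
Seepage velocity v = q / n_e = 0.001313 / 0.06 = 0.02188 m/day.
Travel time t = L / v = 1680 / 0.02188 = 76774 days = 210.2 years.

210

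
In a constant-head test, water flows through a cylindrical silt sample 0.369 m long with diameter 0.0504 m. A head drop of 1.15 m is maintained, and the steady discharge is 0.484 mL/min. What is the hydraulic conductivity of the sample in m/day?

0.112

Cross-sectional area A = π·(d/2)² = π × (0.0504/2)² = 0.001995 m².
Convert discharge: 0.484 mL/min = 8.067e-09 m³/s.
Darcy's law rearranged: K = Q·L / (A·Δh) = 8.067e-09 × 0.369 / (0.001995 × 1.15) = 1.297e-06 m/s = 0.1121 m/day.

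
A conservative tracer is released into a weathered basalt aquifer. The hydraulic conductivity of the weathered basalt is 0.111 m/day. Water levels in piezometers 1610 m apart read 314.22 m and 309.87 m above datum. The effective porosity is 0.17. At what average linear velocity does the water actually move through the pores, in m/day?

0.00176

Hydraulic gradient i = (314.22 − 309.87) / 1610 = 4.35 / 1610 = 0.002702.
Darcy flux q = K · i = 0.1110 × 0.002702 = 0.0002999 m/day.
Seepage velocity v = q / n_e = 0.0002999 / 0.17 = 0.001764 m/day.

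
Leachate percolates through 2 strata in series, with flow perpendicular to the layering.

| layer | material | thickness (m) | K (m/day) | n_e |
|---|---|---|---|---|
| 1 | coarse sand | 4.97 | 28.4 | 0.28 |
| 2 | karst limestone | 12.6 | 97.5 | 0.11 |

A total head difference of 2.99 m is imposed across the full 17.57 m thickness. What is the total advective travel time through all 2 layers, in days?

With flow normal to the layers, continuity requires the same specific discharge q through every layer.
Σ(b_i/K_i) = 4.97/28.4 + 12.6/97.5 = 0.3042 d.
q = Δh / Σ(b_i/K_i) = 2.99 / 0.3042 = 9.828 m/day.
In each layer the seepage velocity is v_i = q/n_i, so the layer transit time is t_i = b_i·n_i / q:
  layer 1 (coarse sand): t_1 = 4.97 × 0.28 / 9.828 = 0.1416 d
  layer 2 (karst limestone): t_2 = 12.6 × 0.11 / 9.828 = 0.1410 d
Total t = Σ t_i = 0.2826 days.

0.283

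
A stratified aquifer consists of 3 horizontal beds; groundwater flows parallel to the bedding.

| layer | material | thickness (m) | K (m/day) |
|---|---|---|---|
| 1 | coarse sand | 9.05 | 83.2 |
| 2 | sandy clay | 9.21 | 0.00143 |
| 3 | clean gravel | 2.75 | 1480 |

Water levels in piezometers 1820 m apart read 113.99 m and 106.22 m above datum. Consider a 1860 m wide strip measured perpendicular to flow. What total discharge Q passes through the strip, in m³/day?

Flow is parallel to layering, so each bed carries its own Darcy discharge and the transmissivities add.
Σ(K_i·b_i) = 83.2×9.05 + 0.00143×9.21 + 1480×2.75 = 4823 m²/day.
Hydraulic gradient i = (113.99 − 106.22) / 1820 = 7.77 / 1820 = 0.004269.
Q = Σ(K_i·b_i) · W · i = 4823 × 1860 × 0.004269 = 38298 m³/day.

38300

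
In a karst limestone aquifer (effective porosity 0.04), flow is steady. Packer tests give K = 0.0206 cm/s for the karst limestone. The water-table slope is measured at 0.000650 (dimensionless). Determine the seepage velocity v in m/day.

Convert K: 0.0206 cm/s × 864 = 17.80 m/day.
Hydraulic gradient i = 0.000650.
Darcy flux q = K · i = 17.80 × 0.0006500 = 0.01157 m/day.
Seepage velocity v = q / n_e = 0.01157 / 0.04 = 0.2892 m/day.

0.289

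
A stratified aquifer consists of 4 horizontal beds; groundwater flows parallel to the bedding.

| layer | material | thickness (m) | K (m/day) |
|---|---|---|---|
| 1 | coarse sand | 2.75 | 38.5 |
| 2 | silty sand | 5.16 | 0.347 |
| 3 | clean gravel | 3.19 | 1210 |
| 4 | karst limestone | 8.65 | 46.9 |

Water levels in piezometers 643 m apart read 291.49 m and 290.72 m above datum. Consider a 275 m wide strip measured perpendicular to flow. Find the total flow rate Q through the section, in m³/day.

1440

Flow is parallel to layering, so each bed carries its own Darcy discharge and the transmissivities add.
Σ(K_i·b_i) = 38.5×2.75 + 0.347×5.16 + 1210×3.19 + 46.9×8.65 = 4373 m²/day.
Hydraulic gradient i = (291.49 − 290.72) / 643 = 0.77 / 643 = 0.001198.
Q = Σ(K_i·b_i) · W · i = 4373 × 275 × 0.001198 = 1440 m³/day.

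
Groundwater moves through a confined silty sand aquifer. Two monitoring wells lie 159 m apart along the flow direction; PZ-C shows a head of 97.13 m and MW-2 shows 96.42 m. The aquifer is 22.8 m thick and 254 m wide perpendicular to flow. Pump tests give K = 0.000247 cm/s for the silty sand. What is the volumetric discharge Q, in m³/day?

5.52

Convert K: 0.000247 cm/s × 864 = 0.2134 m/day.
Cross-sectional area A = 254 × 22.8 = 5791 m².
Hydraulic gradient i = (97.13 − 96.42) / 159 = 0.71 / 159 = 0.004465.
Darcy's law: Q = K · A · i = 0.2134 × 5791 × 0.004465 = 5.519 m³/day.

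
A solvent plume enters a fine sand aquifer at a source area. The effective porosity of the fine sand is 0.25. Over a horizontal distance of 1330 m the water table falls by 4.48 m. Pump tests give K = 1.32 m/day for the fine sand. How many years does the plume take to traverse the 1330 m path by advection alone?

205

Hydraulic gradient i = Δh / L = 4.48 / 1330 = 0.003368.
Darcy flux q = K · i = 1.320 × 0.003368 = 0.004446 m/day.
Seepage velocity v = q / n_e = 0.004446 / 0.25 = 0.01779 m/day.
Travel time t = L / v = 1330 / 0.01779 = 74781 days = 204.7 years.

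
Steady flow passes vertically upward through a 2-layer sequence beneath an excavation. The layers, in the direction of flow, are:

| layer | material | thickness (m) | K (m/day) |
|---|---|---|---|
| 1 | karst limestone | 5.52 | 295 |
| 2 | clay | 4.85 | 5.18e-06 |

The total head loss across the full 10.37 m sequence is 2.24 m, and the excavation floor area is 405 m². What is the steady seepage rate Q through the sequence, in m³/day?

0.000969

Flow is perpendicular to layering, so the layers act in series and the equivalent K is the thickness-weighted harmonic mean.
Total thickness L = 5.52 + 4.85 = 10.37 m.
Σ(b_i/K_i) = 5.52/295 + 4.85/5.18e-06 = 9.363e+05 d.
K_eq = L / Σ(b_i/K_i) = 10.37 / 9.363e+05 = 1.108e-05 m/day.
Q = K_eq · A · (Δh/L) = 1.108e-05 × 405 × (2.24/10.37) = 0.0009689 m³/day.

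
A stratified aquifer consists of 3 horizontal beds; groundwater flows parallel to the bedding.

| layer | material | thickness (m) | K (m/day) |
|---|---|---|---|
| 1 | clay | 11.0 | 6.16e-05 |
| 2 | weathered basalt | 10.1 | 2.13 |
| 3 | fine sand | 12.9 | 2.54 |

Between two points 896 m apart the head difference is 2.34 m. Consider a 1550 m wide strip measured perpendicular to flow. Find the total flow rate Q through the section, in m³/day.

220

Flow is parallel to layering, so each bed carries its own Darcy discharge and the transmissivities add.
Σ(K_i·b_i) = 6.16e-05×11.0 + 2.13×10.1 + 2.54×12.9 = 54.28 m²/day.
Hydraulic gradient i = Δh / L = 2.34 / 896 = 0.002612.
Q = Σ(K_i·b_i) · W · i = 54.28 × 1550 × 0.002612 = 219.7 m³/day.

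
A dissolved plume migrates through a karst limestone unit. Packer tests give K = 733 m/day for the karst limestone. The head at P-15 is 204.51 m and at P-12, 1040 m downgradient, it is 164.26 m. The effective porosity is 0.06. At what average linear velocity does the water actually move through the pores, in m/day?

473

Hydraulic gradient i = (204.51 − 164.26) / 1040 = 40.25 / 1040 = 0.03870.
Darcy flux q = K · i = 733.0 × 0.03870 = 28.37 m/day.
Seepage velocity v = q / n_e = 28.37 / 0.06 = 472.8 m/day.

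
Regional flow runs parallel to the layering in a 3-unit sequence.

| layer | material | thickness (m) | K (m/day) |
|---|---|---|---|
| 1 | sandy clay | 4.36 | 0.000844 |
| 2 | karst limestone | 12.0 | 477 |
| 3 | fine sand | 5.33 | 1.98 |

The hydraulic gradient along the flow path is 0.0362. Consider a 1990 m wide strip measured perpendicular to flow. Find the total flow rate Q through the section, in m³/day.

Flow is parallel to layering, so each bed carries its own Darcy discharge and the transmissivities add.
Σ(K_i·b_i) = 0.000844×4.36 + 477×12.0 + 1.98×5.33 = 5735 m²/day.
Hydraulic gradient i = 0.0362.
Q = Σ(K_i·b_i) · W · i = 5735 × 1990 × 0.03620 = 4.131e+05 m³/day.

413000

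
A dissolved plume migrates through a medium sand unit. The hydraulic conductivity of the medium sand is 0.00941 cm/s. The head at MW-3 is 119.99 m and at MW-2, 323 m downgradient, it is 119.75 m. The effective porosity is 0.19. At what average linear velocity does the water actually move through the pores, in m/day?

0.0318

Convert K: 0.00941 cm/s × 864 = 8.130 m/day.
Hydraulic gradient i = (119.99 − 119.75) / 323 = 0.24 / 323 = 0.0007430.
Darcy flux q = K · i = 8.130 × 0.0007430 = 0.006041 m/day.
Seepage velocity v = q / n_e = 0.006041 / 0.19 = 0.03179 m/day.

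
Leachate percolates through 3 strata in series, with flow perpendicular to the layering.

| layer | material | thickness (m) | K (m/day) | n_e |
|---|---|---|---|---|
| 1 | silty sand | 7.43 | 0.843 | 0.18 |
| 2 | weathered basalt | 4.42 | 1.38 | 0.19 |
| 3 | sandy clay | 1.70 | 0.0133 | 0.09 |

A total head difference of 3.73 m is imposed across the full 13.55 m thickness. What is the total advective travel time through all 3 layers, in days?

With flow normal to the layers, continuity requires the same specific discharge q through every layer.
Σ(b_i/K_i) = 7.43/0.843 + 4.42/1.38 + 1.70/0.0133 = 139.8 d.
q = Δh / Σ(b_i/K_i) = 3.73 / 139.8 = 0.02667 m/day.
In each layer the seepage velocity is v_i = q/n_i, so the layer transit time is t_i = b_i·n_i / q:
  layer 1 (silty sand): t_1 = 7.43 × 0.18 / 0.02667 = 50.14 d
  layer 2 (weathered basalt): t_2 = 4.42 × 0.19 / 0.02667 = 31.48 d
  layer 3 (sandy clay): t_3 = 1.70 × 0.09 / 0.02667 = 5.736 d
Total t = Σ t_i = 87.36 days.

87.4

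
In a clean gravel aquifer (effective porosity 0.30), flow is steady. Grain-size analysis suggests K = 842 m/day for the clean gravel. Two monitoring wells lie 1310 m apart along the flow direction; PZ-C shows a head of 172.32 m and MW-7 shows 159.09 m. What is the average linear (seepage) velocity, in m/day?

28.3

Hydraulic gradient i = (172.32 − 159.09) / 1310 = 13.23 / 1310 = 0.01010.
Darcy flux q = K · i = 842.0 × 0.01010 = 8.504 m/day.
Seepage velocity v = q / n_e = 8.504 / 0.30 = 28.35 m/day.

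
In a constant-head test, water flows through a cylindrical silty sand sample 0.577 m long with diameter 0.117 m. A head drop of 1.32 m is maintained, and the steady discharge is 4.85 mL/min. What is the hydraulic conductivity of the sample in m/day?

Cross-sectional area A = π·(d/2)² = π × (0.117/2)² = 0.01075 m².
Convert discharge: 4.85 mL/min = 8.083e-08 m³/s.
Darcy's law rearranged: K = Q·L / (A·Δh) = 8.083e-08 × 0.577 / (0.01075 × 1.32) = 3.286e-06 m/s = 0.2840 m/day.

0.284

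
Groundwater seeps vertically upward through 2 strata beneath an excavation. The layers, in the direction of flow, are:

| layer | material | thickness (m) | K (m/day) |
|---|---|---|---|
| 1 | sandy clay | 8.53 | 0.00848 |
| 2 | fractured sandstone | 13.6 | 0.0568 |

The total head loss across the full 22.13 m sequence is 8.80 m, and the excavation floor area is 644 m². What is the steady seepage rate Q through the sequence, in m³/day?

4.55

Flow is perpendicular to layering, so the layers act in series and the equivalent K is the thickness-weighted harmonic mean.
Total thickness L = 8.53 + 13.6 = 22.13 m.
Σ(b_i/K_i) = 8.53/0.00848 + 13.6/0.0568 = 1245 d.
K_eq = L / Σ(b_i/K_i) = 22.13 / 1245 = 0.01777 m/day.
Q = K_eq · A · (Δh/L) = 0.01777 × 644 × (8.80/22.13) = 4.551 m³/day.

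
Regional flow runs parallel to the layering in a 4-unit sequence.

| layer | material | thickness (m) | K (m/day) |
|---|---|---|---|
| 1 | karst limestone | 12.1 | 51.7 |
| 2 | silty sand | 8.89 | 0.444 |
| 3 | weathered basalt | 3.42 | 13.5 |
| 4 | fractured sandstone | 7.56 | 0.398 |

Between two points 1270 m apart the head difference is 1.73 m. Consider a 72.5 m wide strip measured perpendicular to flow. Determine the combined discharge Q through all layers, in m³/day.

67.0

Flow is parallel to layering, so each bed carries its own Darcy discharge and the transmissivities add.
Σ(K_i·b_i) = 51.7×12.1 + 0.444×8.89 + 13.5×3.42 + 0.398×7.56 = 678.7 m²/day.
Hydraulic gradient i = Δh / L = 1.73 / 1270 = 0.001362.
Q = Σ(K_i·b_i) · W · i = 678.7 × 72.5 × 0.001362 = 67.03 m³/day.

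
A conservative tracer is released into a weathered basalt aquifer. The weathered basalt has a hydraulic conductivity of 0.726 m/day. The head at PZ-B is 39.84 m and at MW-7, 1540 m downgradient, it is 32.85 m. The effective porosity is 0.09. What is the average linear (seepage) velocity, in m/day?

0.0366

Hydraulic gradient i = (39.84 − 32.85) / 1540 = 6.99 / 1540 = 0.004539.
Darcy flux q = K · i = 0.7260 × 0.004539 = 0.003295 m/day.
Seepage velocity v = q / n_e = 0.003295 / 0.09 = 0.03661 m/day.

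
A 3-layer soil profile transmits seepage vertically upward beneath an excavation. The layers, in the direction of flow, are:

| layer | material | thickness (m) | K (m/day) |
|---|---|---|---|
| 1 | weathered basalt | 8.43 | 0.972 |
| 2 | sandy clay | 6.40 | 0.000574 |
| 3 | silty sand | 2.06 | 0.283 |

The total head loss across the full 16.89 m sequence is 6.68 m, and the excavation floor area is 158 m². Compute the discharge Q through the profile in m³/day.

Flow is perpendicular to layering, so the layers act in series and the equivalent K is the thickness-weighted harmonic mean.
Total thickness L = 8.43 + 6.40 + 2.06 = 16.89 m.
Σ(b_i/K_i) = 8.43/0.972 + 6.40/0.000574 + 2.06/0.283 = 11166 d.
K_eq = L / Σ(b_i/K_i) = 16.89 / 11166 = 0.001513 m/day.
Q = K_eq · A · (Δh/L) = 0.001513 × 158 × (6.68/16.89) = 0.09452 m³/day.

0.0945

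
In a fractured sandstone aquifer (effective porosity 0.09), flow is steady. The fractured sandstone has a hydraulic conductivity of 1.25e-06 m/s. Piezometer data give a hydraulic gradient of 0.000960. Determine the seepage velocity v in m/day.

Convert K: 1.25e-06 m/s × 86400 = 0.1080 m/day.
Hydraulic gradient i = 0.000960.
Darcy flux q = K · i = 0.1080 × 0.0009600 = 0.0001037 m/day.
Seepage velocity v = q / n_e = 0.0001037 / 0.09 = 0.001152 m/day.

0.00115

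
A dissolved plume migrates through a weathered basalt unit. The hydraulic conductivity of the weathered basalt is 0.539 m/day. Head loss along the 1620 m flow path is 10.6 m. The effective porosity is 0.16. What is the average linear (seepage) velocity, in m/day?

0.0220

Hydraulic gradient i = Δh / L = 10.6 / 1620 = 0.006543.
Darcy flux q = K · i = 0.5390 × 0.006543 = 0.003527 m/day.
Seepage velocity v = q / n_e = 0.003527 / 0.16 = 0.02204 m/day.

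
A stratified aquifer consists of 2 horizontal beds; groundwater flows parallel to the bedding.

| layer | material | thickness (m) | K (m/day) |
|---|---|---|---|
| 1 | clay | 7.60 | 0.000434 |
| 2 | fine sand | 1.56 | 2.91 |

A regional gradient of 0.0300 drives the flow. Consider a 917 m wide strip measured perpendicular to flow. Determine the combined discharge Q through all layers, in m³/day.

Flow is parallel to layering, so each bed carries its own Darcy discharge and the transmissivities add.
Σ(K_i·b_i) = 0.000434×7.60 + 2.91×1.56 = 4.543 m²/day.
Hydraulic gradient i = 0.0300.
Q = Σ(K_i·b_i) · W · i = 4.543 × 917 × 0.03000 = 125.0 m³/day.

125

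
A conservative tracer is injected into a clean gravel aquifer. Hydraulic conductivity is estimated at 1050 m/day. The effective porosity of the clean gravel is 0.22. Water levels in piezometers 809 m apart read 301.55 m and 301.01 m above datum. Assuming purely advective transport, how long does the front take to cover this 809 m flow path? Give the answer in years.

0.695

Hydraulic gradient i = (301.55 − 301.01) / 809 = 0.54 / 809 = 0.0006675.
Darcy flux q = K · i = 1050 × 0.0006675 = 0.7009 m/day.
Seepage velocity v = q / n_e = 0.7009 / 0.22 = 3.186 m/day.
Travel time t = L / v = 809 / 3.186 = 253.9 days = 0.6953 years.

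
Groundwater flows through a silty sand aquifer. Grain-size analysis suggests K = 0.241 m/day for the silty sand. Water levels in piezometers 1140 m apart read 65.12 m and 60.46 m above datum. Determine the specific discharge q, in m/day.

0.000985

Hydraulic gradient i = (65.12 − 60.46) / 1140 = 4.66 / 1140 = 0.004088.
Specific discharge q = K · i = 0.2410 × 0.004088 = 0.0009851 m/day.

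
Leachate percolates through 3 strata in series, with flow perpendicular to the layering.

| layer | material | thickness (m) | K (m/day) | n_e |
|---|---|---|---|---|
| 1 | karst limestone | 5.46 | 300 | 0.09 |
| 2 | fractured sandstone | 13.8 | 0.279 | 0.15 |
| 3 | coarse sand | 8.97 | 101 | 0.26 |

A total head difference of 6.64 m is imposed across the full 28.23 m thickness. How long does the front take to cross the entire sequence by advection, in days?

With flow normal to the layers, continuity requires the same specific discharge q through every layer.
Σ(b_i/K_i) = 5.46/300 + 13.8/0.279 + 8.97/101 = 49.57 d.
q = Δh / Σ(b_i/K_i) = 6.64 / 49.57 = 0.1340 m/day.
In each layer the seepage velocity is v_i = q/n_i, so the layer transit time is t_i = b_i·n_i / q:
  layer 1 (karst limestone): t_1 = 5.46 × 0.09 / 0.1340 = 3.668 d
  layer 2 (fractured sandstone): t_2 = 13.8 × 0.15 / 0.1340 = 15.45 d
  layer 3 (coarse sand): t_3 = 8.97 × 0.26 / 0.1340 = 17.41 d
Total t = Σ t_i = 36.53 days.

36.5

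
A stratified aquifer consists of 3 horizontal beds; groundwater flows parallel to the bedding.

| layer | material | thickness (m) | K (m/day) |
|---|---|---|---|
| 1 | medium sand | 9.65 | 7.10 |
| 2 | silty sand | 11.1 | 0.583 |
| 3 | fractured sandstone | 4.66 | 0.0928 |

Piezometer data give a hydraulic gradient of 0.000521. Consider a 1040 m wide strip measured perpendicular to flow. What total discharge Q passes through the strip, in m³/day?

40.9

Flow is parallel to layering, so each bed carries its own Darcy discharge and the transmissivities add.
Σ(K_i·b_i) = 7.10×9.65 + 0.583×11.1 + 0.0928×4.66 = 75.42 m²/day.
Hydraulic gradient i = 0.000521.
Q = Σ(K_i·b_i) · W · i = 75.42 × 1040 × 0.0005210 = 40.86 m³/day.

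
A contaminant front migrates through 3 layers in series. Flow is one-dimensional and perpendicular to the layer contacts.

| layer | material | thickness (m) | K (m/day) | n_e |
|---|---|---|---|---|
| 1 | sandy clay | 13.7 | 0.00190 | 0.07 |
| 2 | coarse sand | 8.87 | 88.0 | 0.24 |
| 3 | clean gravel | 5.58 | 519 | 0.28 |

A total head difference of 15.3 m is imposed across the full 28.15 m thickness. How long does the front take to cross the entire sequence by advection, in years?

6.00

With flow normal to the layers, continuity requires the same specific discharge q through every layer.
Σ(b_i/K_i) = 13.7/0.00190 + 8.87/88.0 + 5.58/519 = 7211 d.
q = Δh / Σ(b_i/K_i) = 15.3 / 7211 = 0.002122 m/day.
In each layer the seepage velocity is v_i = q/n_i, so the layer transit time is t_i = b_i·n_i / q:
  layer 1 (sandy clay): t_1 = 13.7 × 0.07 / 0.002122 = 452.0 d
  layer 2 (coarse sand): t_2 = 8.87 × 0.24 / 0.002122 = 1003 d
  layer 3 (clean gravel): t_3 = 5.58 × 0.28 / 0.002122 = 736.3 d
Total t = Σ t_i = 2192 days = 6.000 years.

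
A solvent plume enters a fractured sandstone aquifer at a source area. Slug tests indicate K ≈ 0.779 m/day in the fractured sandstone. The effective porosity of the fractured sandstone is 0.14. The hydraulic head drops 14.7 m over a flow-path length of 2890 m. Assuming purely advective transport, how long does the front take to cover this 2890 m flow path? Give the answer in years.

280

Hydraulic gradient i = Δh / L = 14.7 / 2890 = 0.005087.
Darcy flux q = K · i = 0.7790 × 0.005087 = 0.003962 m/day.
Seepage velocity v = q / n_e = 0.003962 / 0.14 = 0.02830 m/day.
Travel time t = L / v = 2890 / 0.02830 = 1.021e+05 days = 279.6 years.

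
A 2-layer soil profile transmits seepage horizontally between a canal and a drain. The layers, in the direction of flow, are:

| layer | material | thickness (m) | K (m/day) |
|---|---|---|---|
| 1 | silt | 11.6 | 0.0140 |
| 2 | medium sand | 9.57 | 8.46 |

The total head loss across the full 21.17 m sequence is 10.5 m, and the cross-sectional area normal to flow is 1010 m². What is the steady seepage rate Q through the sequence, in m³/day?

12.8

Flow is perpendicular to layering, so the layers act in series and the equivalent K is the thickness-weighted harmonic mean.
Total thickness L = 11.6 + 9.57 = 21.17 m.
Σ(b_i/K_i) = 11.6/0.0140 + 9.57/8.46 = 829.7 d.
K_eq = L / Σ(b_i/K_i) = 21.17 / 829.7 = 0.02552 m/day.
Q = K_eq · A · (Δh/L) = 0.02552 × 1010 × (10.5/21.17) = 12.78 m³/day.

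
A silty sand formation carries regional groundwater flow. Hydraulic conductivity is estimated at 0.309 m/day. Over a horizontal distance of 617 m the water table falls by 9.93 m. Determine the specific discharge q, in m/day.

Hydraulic gradient i = Δh / L = 9.93 / 617 = 0.01609.
Specific discharge q = K · i = 0.3090 × 0.01609 = 0.004973 m/day.

0.00497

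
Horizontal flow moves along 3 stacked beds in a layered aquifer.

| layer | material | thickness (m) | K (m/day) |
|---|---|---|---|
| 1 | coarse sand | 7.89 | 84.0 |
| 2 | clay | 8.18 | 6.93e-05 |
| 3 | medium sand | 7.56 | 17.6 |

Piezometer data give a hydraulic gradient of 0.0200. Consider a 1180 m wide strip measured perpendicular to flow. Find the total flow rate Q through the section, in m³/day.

18800

Flow is parallel to layering, so each bed carries its own Darcy discharge and the transmissivities add.
Σ(K_i·b_i) = 84.0×7.89 + 6.93e-05×8.18 + 17.6×7.56 = 795.8 m²/day.
Hydraulic gradient i = 0.0200.
Q = Σ(K_i·b_i) · W · i = 795.8 × 1180 × 0.02000 = 18781 m³/day.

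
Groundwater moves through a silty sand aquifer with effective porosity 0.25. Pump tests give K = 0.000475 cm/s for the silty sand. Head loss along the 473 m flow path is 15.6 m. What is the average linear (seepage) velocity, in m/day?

Convert K: 0.000475 cm/s × 864 = 0.4104 m/day.
Hydraulic gradient i = Δh / L = 15.6 / 473 = 0.03298.
Darcy flux q = K · i = 0.4104 × 0.03298 = 0.01354 m/day.
Seepage velocity v = q / n_e = 0.01354 / 0.25 = 0.05414 m/day.

0.0541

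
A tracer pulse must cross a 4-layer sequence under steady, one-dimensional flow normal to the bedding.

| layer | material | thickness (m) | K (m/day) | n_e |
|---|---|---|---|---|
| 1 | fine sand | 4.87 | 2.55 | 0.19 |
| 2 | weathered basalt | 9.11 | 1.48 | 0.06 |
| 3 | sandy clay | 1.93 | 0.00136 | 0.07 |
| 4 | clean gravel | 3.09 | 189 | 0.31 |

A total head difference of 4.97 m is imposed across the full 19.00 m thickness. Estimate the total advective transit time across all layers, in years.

With flow normal to the layers, continuity requires the same specific discharge q through every layer.
Σ(b_i/K_i) = 4.87/2.55 + 9.11/1.48 + 1.93/0.00136 + 3.09/189 = 1427 d.
q = Δh / Σ(b_i/K_i) = 4.97 / 1427 = 0.003482 m/day.
In each layer the seepage velocity is v_i = q/n_i, so the layer transit time is t_i = b_i·n_i / q:
  layer 1 (fine sand): t_1 = 4.87 × 0.19 / 0.003482 = 265.7 d
  layer 2 (weathered basalt): t_2 = 9.11 × 0.06 / 0.003482 = 157.0 d
  layer 3 (sandy clay): t_3 = 1.93 × 0.07 / 0.003482 = 38.80 d
  layer 4 (clean gravel): t_4 = 3.09 × 0.31 / 0.003482 = 275.1 d
Total t = Σ t_i = 736.5 days = 2.017 years.

2.02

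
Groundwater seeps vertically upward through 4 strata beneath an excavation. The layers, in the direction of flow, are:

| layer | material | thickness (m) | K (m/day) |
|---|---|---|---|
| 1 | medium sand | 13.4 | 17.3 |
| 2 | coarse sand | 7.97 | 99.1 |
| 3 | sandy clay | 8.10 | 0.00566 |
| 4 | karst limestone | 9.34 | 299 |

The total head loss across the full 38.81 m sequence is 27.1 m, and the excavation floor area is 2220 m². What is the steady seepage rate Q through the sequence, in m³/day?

Flow is perpendicular to layering, so the layers act in series and the equivalent K is the thickness-weighted harmonic mean.
Total thickness L = 13.4 + 7.97 + 8.10 + 9.34 = 38.81 m.
Σ(b_i/K_i) = 13.4/17.3 + 7.97/99.1 + 8.10/0.00566 + 9.34/299 = 1432 d.
K_eq = L / Σ(b_i/K_i) = 38.81 / 1432 = 0.02710 m/day.
Q = K_eq · A · (Δh/L) = 0.02710 × 2220 × (27.1/38.81) = 42.01 m³/day.

42.0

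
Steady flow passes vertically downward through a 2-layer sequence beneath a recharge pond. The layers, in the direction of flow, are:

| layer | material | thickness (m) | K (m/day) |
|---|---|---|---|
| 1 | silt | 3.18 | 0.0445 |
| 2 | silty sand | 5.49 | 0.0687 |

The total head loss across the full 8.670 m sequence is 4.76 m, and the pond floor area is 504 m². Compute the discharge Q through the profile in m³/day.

Flow is perpendicular to layering, so the layers act in series and the equivalent K is the thickness-weighted harmonic mean.
Total thickness L = 3.18 + 5.49 = 8.670 m.
Σ(b_i/K_i) = 3.18/0.0445 + 5.49/0.0687 = 151.4 d.
K_eq = L / Σ(b_i/K_i) = 8.670 / 151.4 = 0.05728 m/day.
Q = K_eq · A · (Δh/L) = 0.05728 × 504 × (4.76/8.670) = 15.85 m³/day.

15.8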